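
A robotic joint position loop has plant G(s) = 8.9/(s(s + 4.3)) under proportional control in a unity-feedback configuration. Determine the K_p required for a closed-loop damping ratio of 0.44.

K_p = 2.68

Closed-loop characteristic equation: s² + 4.3s + K_p·8.9 = 0.
So ω_n = √(8.9K_p) and 2ζω_n = 4.3, giving ζ = 4.3/(2√(8.9K_p)).
Setting ζ = 0.44: √(8.9K_p) = 4.3/(2·0.44) = 4.886, so K_p = 23.88/8.9 = 2.68.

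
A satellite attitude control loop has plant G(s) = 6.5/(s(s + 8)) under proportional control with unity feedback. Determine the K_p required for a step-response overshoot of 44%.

From %OS = 100·exp(−πζ/√(1−ζ²)) = 44%, ζ = −ln(0.44)/√(π²+ln²(0.44)) = 0.2528.
Characteristic equation s² + 8s + 6.5K_p = 0 gives ζ = 8/(2√(6.5K_p)).
Setting ζ = 0.2528: √(6.5K_p) = 8/(2·0.2528) = 15.82, so K_p = 250.3/6.5 = 38.5.

K_p = 38.5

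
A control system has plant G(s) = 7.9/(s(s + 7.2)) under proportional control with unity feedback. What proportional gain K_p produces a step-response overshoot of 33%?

From %OS = 100·exp(−πζ/√(1−ζ²)) = 33%, ζ = −ln(0.33)/√(π²+ln²(0.33)) = 0.3328.
Characteristic equation s² + 7.2s + 7.9K_p = 0 gives ζ = 7.2/(2√(7.9K_p)).
Setting ζ = 0.3328: √(7.9K_p) = 7.2/(2·0.3328) = 10.82, so K_p = 117/7.9 = 14.8.

K_p = 14.8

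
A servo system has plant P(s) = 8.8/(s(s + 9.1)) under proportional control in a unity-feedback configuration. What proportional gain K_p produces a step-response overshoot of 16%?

K_p = 9.27

From %OS = 100·exp(−πζ/√(1−ζ²)) = 16%, ζ = −ln(0.16)/√(π²+ln²(0.16)) = 0.5039.
Characteristic equation s² + 9.1s + 8.8K_p = 0 gives ζ = 9.1/(2√(8.8K_p)).
Setting ζ = 0.5039: √(8.8K_p) = 9.1/(2·0.5039) = 9.03, so K_p = 81.54/8.8 = 9.27.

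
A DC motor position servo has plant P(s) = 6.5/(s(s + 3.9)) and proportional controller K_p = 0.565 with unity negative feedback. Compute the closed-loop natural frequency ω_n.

ω_n = 1.92 rad/s

With unity feedback the closed-loop characteristic equation is s² + 3.9s + 0.565·6.5 = s² + 3.9s + 3.672 = 0.
Matching s² + 2ζω_n s + ω_n²: ω_n = √3.672 = 1.916 rad/s and 2ζω_n = 3.9, so ζ = 3.9/(2·1.916) = 1.02.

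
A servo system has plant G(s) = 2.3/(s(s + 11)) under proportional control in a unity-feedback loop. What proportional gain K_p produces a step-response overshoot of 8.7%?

From %OS = 100·exp(−πζ/√(1−ζ²)) = 8.7%, ζ = −ln(0.087)/√(π²+ln²(0.087)) = 0.6137.
Characteristic equation s² + 11s + 2.3K_p = 0 gives ζ = 11/(2√(2.3K_p)).
Setting ζ = 0.6137: √(2.3K_p) = 11/(2·0.6137) = 8.962, so K_p = 80.32/2.3 = 34.9.

K_p = 34.9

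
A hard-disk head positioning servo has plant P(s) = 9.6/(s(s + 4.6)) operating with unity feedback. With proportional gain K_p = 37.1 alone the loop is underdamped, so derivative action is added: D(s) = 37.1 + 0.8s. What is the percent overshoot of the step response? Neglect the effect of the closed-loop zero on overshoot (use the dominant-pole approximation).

33.9%

Forward path: (37.1 + 0.8s)·9.6/(s(s+4.6)). The closed-loop characteristic equation is s² + (4.6 + 9.6·0.8)s + 9.6·37.1 = 0.
That is s² + 12.28s + 356.2 = 0, so ω_n = 18.87 rad/s and ζ = 12.28/(2·18.87) = 0.3253.
%OS = 100·exp(−πζ/√(1−ζ²)) = 33.9%.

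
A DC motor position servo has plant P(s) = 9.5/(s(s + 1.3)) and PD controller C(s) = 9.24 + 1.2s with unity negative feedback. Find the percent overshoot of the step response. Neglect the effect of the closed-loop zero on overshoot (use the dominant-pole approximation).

Forward path: (9.24 + 1.2s)·9.5/(s(s+1.3)). The closed-loop characteristic equation is s² + (1.3 + 9.5·1.2)s + 9.5·9.24 = 0.
That is s² + 12.7s + 87.78 = 0, so ω_n = 9.369 rad/s and ζ = 12.7/(2·9.369) = 0.6778.
%OS = 100·exp(−πζ/√(1−ζ²)) = 5.53%.

5.53%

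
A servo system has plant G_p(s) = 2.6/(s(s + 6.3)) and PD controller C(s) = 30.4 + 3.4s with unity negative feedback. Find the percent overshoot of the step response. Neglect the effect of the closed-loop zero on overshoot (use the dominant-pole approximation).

Forward path: (30.4 + 3.4s)·2.6/(s(s+6.3)). The closed-loop characteristic equation is s² + (6.3 + 2.6·3.4)s + 2.6·30.4 = 0.
That is s² + 15.14s + 79.04 = 0, so ω_n = 8.89 rad/s and ζ = 15.14/(2·8.89) = 0.8515.
%OS = 100·exp(−πζ/√(1−ζ²)) = 0.609%.

0.609%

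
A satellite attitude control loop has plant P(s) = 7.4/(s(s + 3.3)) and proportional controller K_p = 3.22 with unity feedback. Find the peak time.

Closed-loop characteristic equation: s² + 3.3s + 23.83 = 0, so ω_n = 4.881 rad/s and ζ = 3.3/(2·4.881) = 0.338.
Damped frequency ω_d = ω_n√(1−ζ²) = 4.594 rad/s, so peak time T_p = π/ω_d = 0.684 s.

T_p = 0.684 s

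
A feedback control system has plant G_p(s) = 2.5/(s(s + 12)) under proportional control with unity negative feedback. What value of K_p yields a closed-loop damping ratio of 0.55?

Closed-loop characteristic equation: s² + 12s + K_p·2.5 = 0.
So ω_n = √(2.5K_p) and 2ζω_n = 12, giving ζ = 12/(2√(2.5K_p)).
Setting ζ = 0.55: √(2.5K_p) = 12/(2·0.55) = 10.91, so K_p = 119/2.5 = 47.6.

K_p = 47.6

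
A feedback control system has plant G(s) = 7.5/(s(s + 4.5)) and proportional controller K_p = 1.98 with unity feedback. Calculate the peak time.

From 1 + K_pG(s) = 0: s² + 4.5s + 14.85 = 0 ⇒ ω_n = 3.854, ζ = 0.5839.
Damped frequency ω_d = ω_n√(1−ζ²) = 3.128 rad/s, so peak time T_p = π/ω_d = 1 s.

T_p = 1 s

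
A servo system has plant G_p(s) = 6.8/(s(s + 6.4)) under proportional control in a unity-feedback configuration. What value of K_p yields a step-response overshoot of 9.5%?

K_p = 4.19

From %OS = 100·exp(−πζ/√(1−ζ²)) = 9.5%, ζ = −ln(0.095)/√(π²+ln²(0.095)) = 0.5996.
Characteristic equation s² + 6.4s + 6.8K_p = 0 gives ζ = 6.4/(2√(6.8K_p)).
Setting ζ = 0.5996: √(6.8K_p) = 6.4/(2·0.5996) = 5.337, so K_p = 28.48/6.8 = 4.19.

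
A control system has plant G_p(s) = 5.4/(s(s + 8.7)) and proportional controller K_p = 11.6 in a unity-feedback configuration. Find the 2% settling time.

T_s ≈ 0.92 s

Closed-loop characteristic equation: s² + 8.7s + 62.64 = 0, so ω_n = 7.915 rad/s and ζ = 8.7/(2·7.915) = 0.5496.
2% settling time T_s ≈ 4/(ζω_n) = 4/4.35 = 0.92 s.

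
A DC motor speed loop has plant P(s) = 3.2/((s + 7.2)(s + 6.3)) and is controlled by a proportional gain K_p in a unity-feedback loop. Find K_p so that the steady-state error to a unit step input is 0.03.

K_p = 458

For a type-0 loop with proportional control, e_ss = 1/(1 + K_p·P(0)).
P(0) = 0.07055. Require 1/(1 + K_p·0.07055) = 0.03, so 1 + 0.07055·K_p = 33.33.
K_p = (33.33 − 1)/0.07055 = 458.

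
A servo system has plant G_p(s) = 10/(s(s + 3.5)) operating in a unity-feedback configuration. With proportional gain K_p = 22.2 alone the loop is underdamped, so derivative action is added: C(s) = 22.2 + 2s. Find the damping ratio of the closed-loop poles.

Forward path: (22.2 + 2s)·10/(s(s+3.5)). The closed-loop characteristic equation is s² + (3.5 + 10·2)s + 10·22.2 = 0.
That is s² + 23.5s + 222 = 0, so ω_n = 14.9 rad/s and ζ = 23.5/(2·14.9) = 0.7886.

ζ = 0.789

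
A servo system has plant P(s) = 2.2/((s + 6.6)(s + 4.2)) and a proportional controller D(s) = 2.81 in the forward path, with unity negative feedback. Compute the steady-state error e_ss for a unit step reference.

The loop is type 0. Static position error constant K_pos = D(0)·P(0) = 2.81·0.07937 = 0.223.
Steady-state error to a unit step: e_ss = 1/(1+K_pos) = 1/1.223 = 0.818.

0.818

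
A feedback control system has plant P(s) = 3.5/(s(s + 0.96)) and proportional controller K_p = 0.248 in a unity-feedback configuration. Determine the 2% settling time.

T_s ≈ 8.33 s

From 1 + K_pP(s) = 0: s² + 0.96s + 0.868 = 0 ⇒ ω_n = 0.9317, ζ = 0.5152.
2% settling time T_s ≈ 4/(ζω_n) = 4/0.48 = 8.33 s.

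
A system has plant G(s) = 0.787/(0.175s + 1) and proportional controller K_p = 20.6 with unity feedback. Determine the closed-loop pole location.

Closed loop: T(s) = K_p·G/(1+K_p·G) = 16.21/(0.175s + 1 + 16.21), with pole at s = −(1 + 16.21)/0.175 = −98.36.

s = -98.36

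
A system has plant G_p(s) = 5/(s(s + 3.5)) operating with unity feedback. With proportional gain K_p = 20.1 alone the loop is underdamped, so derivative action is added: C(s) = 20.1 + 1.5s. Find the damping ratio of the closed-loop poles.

Forward path: (20.1 + 1.5s)·5/(s(s+3.5)). The closed-loop characteristic equation is s² + (3.5 + 5·1.5)s + 5·20.1 = 0.
That is s² + 11s + 100.5 = 0, so ω_n = 10.02 rad/s and ζ = 11/(2·10.02) = 0.5486.

ζ = 0.549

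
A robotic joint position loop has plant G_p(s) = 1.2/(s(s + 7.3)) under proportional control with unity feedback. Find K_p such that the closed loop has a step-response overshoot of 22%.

K_p = 58.9

From %OS = 100·exp(−πζ/√(1−ζ²)) = 22%, ζ = −ln(0.22)/√(π²+ln²(0.22)) = 0.4342.
Characteristic equation s² + 7.3s + 1.2K_p = 0 gives ζ = 7.3/(2√(1.2K_p)).
Setting ζ = 0.4342: √(1.2K_p) = 7.3/(2·0.4342) = 8.407, so K_p = 70.68/1.2 = 58.9.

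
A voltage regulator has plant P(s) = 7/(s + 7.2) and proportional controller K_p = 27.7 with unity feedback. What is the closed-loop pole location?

s = -201.1

Closed-loop transfer function: T(s) = K_p·P(s)/(1 + K_p·P(s)) = 193.9/(s + 7.2 + 193.9) = 193.9/(s + 201.1).
The closed-loop pole is at s = −201.1.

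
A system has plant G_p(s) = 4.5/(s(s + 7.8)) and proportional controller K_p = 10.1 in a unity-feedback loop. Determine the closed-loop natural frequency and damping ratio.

ω_n = 6.74 rad/s, ζ = 0.578

The closed-loop denominator is s(s+7.8) + 10.1·4.5 = s² + 7.8s + 45.45.
Matching s² + 2ζω_n s + ω_n²: ω_n = √45.45 = 6.742 rad/s and 2ζω_n = 7.8, so ζ = 7.8/(2·6.742) = 0.578.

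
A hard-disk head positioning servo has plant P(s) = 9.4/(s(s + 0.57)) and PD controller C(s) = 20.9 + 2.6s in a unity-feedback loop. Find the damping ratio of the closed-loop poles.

ζ = 0.892

Forward path: (20.9 + 2.6s)·9.4/(s(s+0.57)). The closed-loop characteristic equation is s² + (0.57 + 9.4·2.6)s + 9.4·20.9 = 0.
That is s² + 25.01s + 196.5 = 0, so ω_n = 14.02 rad/s and ζ = 25.01/(2·14.02) = 0.8922.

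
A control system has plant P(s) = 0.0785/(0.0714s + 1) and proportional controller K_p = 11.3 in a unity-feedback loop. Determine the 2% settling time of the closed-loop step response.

Closed loop: T(s) = K_p·P/(1+K_p·P) = 0.8871/(0.0714s + 1 + 0.8871), with pole at s = −(1 + 0.8871)/0.0714 = −26.43.
τ = 1/26.43 = 0.03784 s, so 2% settling time ≈ 4τ = 0.151 s.

T_s ≈ 0.151 s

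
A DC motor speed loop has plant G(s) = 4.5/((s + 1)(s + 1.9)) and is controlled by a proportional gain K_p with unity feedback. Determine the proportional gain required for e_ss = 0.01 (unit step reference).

The loop is type 0, so e_ss(step) = 1/(1 + K_pos) with K_pos = K_p·G(0).
G(0) = 2.368. Require 1/(1 + K_p·2.368) = 0.01, so 1 + 2.368·K_p = 100.
K_p = (100 − 1)/2.368 = 41.8.

K_p = 41.8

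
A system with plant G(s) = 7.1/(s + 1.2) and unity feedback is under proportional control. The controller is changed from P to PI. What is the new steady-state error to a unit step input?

0

Adding integral action puts a pole at s = 0 in the forward path, raising the system type to 1; a type-1 loop has zero steady-state error to a step.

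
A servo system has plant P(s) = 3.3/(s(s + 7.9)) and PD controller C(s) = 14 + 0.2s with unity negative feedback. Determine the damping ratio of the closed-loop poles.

Forward path: (14 + 0.2s)·3.3/(s(s+7.9)). The closed-loop characteristic equation is s² + (7.9 + 3.3·0.2)s + 3.3·14 = 0.
That is s² + 8.56s + 46.2 = 0, so ω_n = 6.797 rad/s and ζ = 8.56/(2·6.797) = 0.6297.

ζ = 0.63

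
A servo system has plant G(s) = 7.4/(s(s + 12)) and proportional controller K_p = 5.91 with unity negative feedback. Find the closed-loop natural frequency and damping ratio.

1 + K_p·G(s) = 0 gives s² + 12s + 43.73 = 0.
Matching s² + 2ζω_n s + ω_n²: ω_n = √43.73 = 6.613 rad/s and 2ζω_n = 12, so ζ = 12/(2·6.613) = 0.907.

ω_n = 6.61 rad/s, ζ = 0.907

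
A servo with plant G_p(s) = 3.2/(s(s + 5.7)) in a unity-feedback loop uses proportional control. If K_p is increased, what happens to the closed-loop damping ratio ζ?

decrease

ζ = 5.7/(2√(3.2K_p)); increasing K_p raises the denominator, so ζ falls.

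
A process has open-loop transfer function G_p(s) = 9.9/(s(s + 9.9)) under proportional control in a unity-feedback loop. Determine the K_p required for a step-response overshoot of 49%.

From %OS = 100·exp(−πζ/√(1−ζ²)) = 49%, ζ = −ln(0.49)/√(π²+ln²(0.49)) = 0.2214.
Characteristic equation s² + 9.9s + 9.9K_p = 0 gives ζ = 9.9/(2√(9.9K_p)).
Setting ζ = 0.2214: √(9.9K_p) = 9.9/(2·0.2214) = 22.35, so K_p = 499.7/9.9 = 50.5.

K_p = 50.5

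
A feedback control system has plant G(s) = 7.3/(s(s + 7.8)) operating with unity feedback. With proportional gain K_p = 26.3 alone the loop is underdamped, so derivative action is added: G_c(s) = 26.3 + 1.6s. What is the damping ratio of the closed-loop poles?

ζ = 0.703

Forward path: (26.3 + 1.6s)·7.3/(s(s+7.8)). The closed-loop characteristic equation is s² + (7.8 + 7.3·1.6)s + 7.3·26.3 = 0.
That is s² + 19.48s + 192 = 0, so ω_n = 13.86 rad/s and ζ = 19.48/(2·13.86) = 0.7029.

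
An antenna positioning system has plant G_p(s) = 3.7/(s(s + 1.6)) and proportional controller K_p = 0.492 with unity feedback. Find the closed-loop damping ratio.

ζ = 0.593

With unity feedback the closed-loop characteristic equation is s² + 1.6s + 0.492·3.7 = s² + 1.6s + 1.82 = 0.
So ω_n² = 1.82 ⇒ ω_n = 1.349 rad/s, and ζ = 1.6/(2ω_n) = 0.593.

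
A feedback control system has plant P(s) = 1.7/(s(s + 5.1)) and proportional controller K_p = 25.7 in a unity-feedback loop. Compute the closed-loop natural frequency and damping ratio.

ω_n = 6.61 rad/s, ζ = 0.386

With unity feedback the closed-loop characteristic equation is s² + 5.1s + 25.7·1.7 = s² + 5.1s + 43.69 = 0.
Matching s² + 2ζω_n s + ω_n²: ω_n = √43.69 = 6.61 rad/s and 2ζω_n = 5.1, so ζ = 5.1/(2·6.61) = 0.386.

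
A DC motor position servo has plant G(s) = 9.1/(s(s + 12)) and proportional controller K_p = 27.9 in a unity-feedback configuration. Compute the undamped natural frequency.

ω_n = 15.9 rad/s

With unity feedback the closed-loop characteristic equation is s² + 12s + 27.9·9.1 = s² + 12s + 253.9 = 0.
Matching s² + 2ζω_n s + ω_n²: ω_n = √253.9 = 15.93 rad/s and 2ζω_n = 12, so ζ = 12/(2·15.93) = 0.377.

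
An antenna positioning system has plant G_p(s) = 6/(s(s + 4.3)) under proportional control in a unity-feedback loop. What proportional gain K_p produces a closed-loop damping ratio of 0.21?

K_p = 17.5

Closed-loop characteristic equation: s² + 4.3s + K_p·6 = 0.
So ω_n = √(6K_p) and 2ζω_n = 4.3, giving ζ = 4.3/(2√(6K_p)).
Setting ζ = 0.21: √(6K_p) = 4.3/(2·0.21) = 10.24, so K_p = 104.8/6 = 17.5.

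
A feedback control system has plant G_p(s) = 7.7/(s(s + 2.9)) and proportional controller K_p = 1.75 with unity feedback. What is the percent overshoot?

The closed-loop denominator s² + 2.9s + 13.47 gives ω_n = √13.47 = 3.671 and ζ = 2.9/(2ω_n) = 0.395.
%OS = 100·exp(−πζ/√(1−ζ²)) = 100·exp(−π·0.395/√0.844) = 25.9%.

25.9%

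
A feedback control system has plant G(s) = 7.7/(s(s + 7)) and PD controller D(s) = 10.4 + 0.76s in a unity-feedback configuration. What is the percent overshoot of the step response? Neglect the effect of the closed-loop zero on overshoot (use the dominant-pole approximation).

Forward path: (10.4 + 0.76s)·7.7/(s(s+7)). The closed-loop characteristic equation is s² + (7 + 7.7·0.76)s + 7.7·10.4 = 0.
That is s² + 12.85s + 80.08 = 0, so ω_n = 8.949 rad/s and ζ = 12.85/(2·8.949) = 0.7181.
%OS = 100·exp(−πζ/√(1−ζ²)) = 3.91%.

3.91%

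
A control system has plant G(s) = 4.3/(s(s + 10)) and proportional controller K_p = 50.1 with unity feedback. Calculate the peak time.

T_p = 0.228 s

The closed-loop denominator s² + 10s + 215.4 gives ω_n = √215.4 = 14.68 and ζ = 10/(2ω_n) = 0.3407.
Damped frequency ω_d = ω_n√(1−ζ²) = 13.8 rad/s, so peak time T_p = π/ω_d = 0.228 s.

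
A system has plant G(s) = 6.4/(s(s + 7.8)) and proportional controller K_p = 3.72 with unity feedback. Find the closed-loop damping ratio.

ζ = 0.799

With unity feedback the closed-loop characteristic equation is s² + 7.8s + 3.72·6.4 = s² + 7.8s + 23.81 = 0.
Matching s² + 2ζω_n s + ω_n²: ω_n = √23.81 = 4.879 rad/s and 2ζω_n = 7.8, so ζ = 7.8/(2·4.879) = 0.799.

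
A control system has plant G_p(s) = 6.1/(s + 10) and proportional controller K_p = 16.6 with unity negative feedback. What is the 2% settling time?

T_s ≈ 0.036 s

Closed-loop transfer function: T(s) = K_p·G_p(s)/(1 + K_p·G_p(s)) = 101.3/(s + 10 + 101.3) = 101.3/(s + 111.3).
Time constant τ = 1/111.3 = 0.008988 s, so the 2% settling time is about 4τ = 0.036 s.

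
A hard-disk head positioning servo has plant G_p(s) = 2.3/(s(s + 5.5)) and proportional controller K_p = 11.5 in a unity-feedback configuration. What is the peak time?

T_p = 0.723 s

The closed-loop denominator s² + 5.5s + 26.45 gives ω_n = √26.45 = 5.143 and ζ = 5.5/(2ω_n) = 0.5347.
Damped frequency ω_d = ω_n√(1−ζ²) = 4.346 rad/s, so peak time T_p = π/ω_d = 0.723 s.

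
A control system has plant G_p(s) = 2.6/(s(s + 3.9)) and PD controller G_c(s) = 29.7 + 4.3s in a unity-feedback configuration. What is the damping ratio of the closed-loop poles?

ζ = 0.858

Forward path: (29.7 + 4.3s)·2.6/(s(s+3.9)). The closed-loop characteristic equation is s² + (3.9 + 2.6·4.3)s + 2.6·29.7 = 0.
That is s² + 15.08s + 77.22 = 0, so ω_n = 8.787 rad/s and ζ = 15.08/(2·8.787) = 0.858.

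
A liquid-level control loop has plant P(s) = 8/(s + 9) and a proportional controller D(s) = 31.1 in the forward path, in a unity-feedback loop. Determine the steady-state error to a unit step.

The loop is type 0. Static position error constant K_pos = D(0)·P(0) = 31.1·0.8889 = 27.64.
Steady-state error to a unit step: e_ss = 1/(1+K_pos) = 1/28.64 = 0.0349.

0.0349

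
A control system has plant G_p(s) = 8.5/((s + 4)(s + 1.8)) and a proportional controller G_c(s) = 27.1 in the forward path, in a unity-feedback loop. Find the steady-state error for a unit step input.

0.0303

The loop is type 0. Static position error constant K_pos = G_c(0)·G_p(0) = 27.1·1.181 = 31.99.
Steady-state error to a unit step: e_ss = 1/(1+K_pos) = 1/32.99 = 0.0303.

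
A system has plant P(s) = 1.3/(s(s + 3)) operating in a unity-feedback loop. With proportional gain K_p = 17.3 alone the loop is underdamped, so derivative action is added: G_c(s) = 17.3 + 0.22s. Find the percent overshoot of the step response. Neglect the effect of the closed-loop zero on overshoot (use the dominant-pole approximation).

31.3%

Forward path: (17.3 + 0.22s)·1.3/(s(s+3)). The closed-loop characteristic equation is s² + (3 + 1.3·0.22)s + 1.3·17.3 = 0.
That is s² + 3.286s + 22.49 = 0, so ω_n = 4.742 rad/s and ζ = 3.286/(2·4.742) = 0.3465.
%OS = 100·exp(−πζ/√(1−ζ²)) = 31.3%.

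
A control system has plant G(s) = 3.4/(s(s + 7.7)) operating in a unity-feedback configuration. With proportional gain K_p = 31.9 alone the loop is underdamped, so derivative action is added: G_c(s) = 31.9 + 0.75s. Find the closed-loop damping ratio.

Forward path: (31.9 + 0.75s)·3.4/(s(s+7.7)). The closed-loop characteristic equation is s² + (7.7 + 3.4·0.75)s + 3.4·31.9 = 0.
That is s² + 10.25s + 108.5 = 0, so ω_n = 10.41 rad/s and ζ = 10.25/(2·10.41) = 0.4921.

ζ = 0.492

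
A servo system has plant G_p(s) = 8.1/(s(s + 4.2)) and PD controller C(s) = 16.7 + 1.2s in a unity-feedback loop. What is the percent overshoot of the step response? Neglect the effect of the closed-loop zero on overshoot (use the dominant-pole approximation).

9.57%

Forward path: (16.7 + 1.2s)·8.1/(s(s+4.2)). The closed-loop characteristic equation is s² + (4.2 + 8.1·1.2)s + 8.1·16.7 = 0.
That is s² + 13.92s + 135.3 = 0, so ω_n = 11.63 rad/s and ζ = 13.92/(2·11.63) = 0.5984.
%OS = 100·exp(−πζ/√(1−ζ²)) = 9.57%.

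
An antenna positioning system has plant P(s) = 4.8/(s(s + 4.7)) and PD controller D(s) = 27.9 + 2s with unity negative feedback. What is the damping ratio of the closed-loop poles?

ζ = 0.618

Forward path: (27.9 + 2s)·4.8/(s(s+4.7)). The closed-loop characteristic equation is s² + (4.7 + 4.8·2)s + 4.8·27.9 = 0.
That is s² + 14.3s + 133.9 = 0, so ω_n = 11.57 rad/s and ζ = 14.3/(2·11.57) = 0.6179.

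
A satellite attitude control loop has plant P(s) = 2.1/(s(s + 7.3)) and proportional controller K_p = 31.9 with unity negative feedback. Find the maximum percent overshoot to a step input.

20.9%

From 1 + K_pP(s) = 0: s² + 7.3s + 66.99 = 0 ⇒ ω_n = 8.185, ζ = 0.446.
%OS = 100·exp(−πζ/√(1−ζ²)) = 100·exp(−π·0.446/√0.8011) = 20.9%.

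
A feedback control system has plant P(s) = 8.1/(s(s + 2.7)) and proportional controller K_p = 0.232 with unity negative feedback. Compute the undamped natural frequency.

ω_n = 1.37 rad/s

With unity feedback the closed-loop characteristic equation is s² + 2.7s + 0.232·8.1 = s² + 2.7s + 1.879 = 0.
So ω_n² = 1.879 ⇒ ω_n = 1.371 rad/s, and ζ = 2.7/(2ω_n) = 0.985.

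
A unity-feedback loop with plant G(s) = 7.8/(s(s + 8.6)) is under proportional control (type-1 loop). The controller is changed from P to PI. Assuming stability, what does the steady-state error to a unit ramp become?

0

The integrator raises the loop to type 2, so K_v → ∞ and e_ss to a ramp is zero.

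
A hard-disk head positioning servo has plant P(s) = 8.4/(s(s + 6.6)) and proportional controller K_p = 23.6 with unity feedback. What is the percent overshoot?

From 1 + K_pP(s) = 0: s² + 6.6s + 198.2 = 0 ⇒ ω_n = 14.08, ζ = 0.2344.
%OS = 100·exp(−πζ/√(1−ζ²)) = 100·exp(−π·0.2344/√0.9451) = 46.9%.

46.9%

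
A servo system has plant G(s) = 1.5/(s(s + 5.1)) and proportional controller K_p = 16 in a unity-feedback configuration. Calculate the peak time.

From 1 + K_pG(s) = 0: s² + 5.1s + 24 = 0 ⇒ ω_n = 4.899, ζ = 0.5205.
Damped frequency ω_d = ω_n√(1−ζ²) = 4.183 rad/s, so peak time T_p = π/ω_d = 0.751 s.

T_p = 0.751 s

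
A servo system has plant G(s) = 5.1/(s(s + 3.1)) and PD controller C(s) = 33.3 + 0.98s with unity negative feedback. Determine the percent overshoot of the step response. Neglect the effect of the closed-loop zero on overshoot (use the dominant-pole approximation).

35.8%

Forward path: (33.3 + 0.98s)·5.1/(s(s+3.1)). The closed-loop characteristic equation is s² + (3.1 + 5.1·0.98)s + 5.1·33.3 = 0.
That is s² + 8.098s + 169.8 = 0, so ω_n = 13.03 rad/s and ζ = 8.098/(2·13.03) = 0.3107.
%OS = 100·exp(−πζ/√(1−ζ²)) = 35.8%.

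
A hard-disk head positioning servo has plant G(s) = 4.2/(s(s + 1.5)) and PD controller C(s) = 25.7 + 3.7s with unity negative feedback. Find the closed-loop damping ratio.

ζ = 0.82

Forward path: (25.7 + 3.7s)·4.2/(s(s+1.5)). The closed-loop characteristic equation is s² + (1.5 + 4.2·3.7)s + 4.2·25.7 = 0.
That is s² + 17.04s + 107.9 = 0, so ω_n = 10.39 rad/s and ζ = 17.04/(2·10.39) = 0.8201.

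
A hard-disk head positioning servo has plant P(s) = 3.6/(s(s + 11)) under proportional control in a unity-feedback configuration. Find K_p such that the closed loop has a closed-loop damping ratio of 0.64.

K_p = 20.5

Closed-loop characteristic equation: s² + 11s + K_p·3.6 = 0.
So ω_n = √(3.6K_p) and 2ζω_n = 11, giving ζ = 11/(2√(3.6K_p)).
Setting ζ = 0.64: √(3.6K_p) = 11/(2·0.64) = 8.594, so K_p = 73.85/3.6 = 20.5.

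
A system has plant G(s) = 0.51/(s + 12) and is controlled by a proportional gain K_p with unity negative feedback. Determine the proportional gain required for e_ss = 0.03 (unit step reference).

K_p = 761

For a type-0 loop with proportional control, e_ss = 1/(1 + K_p·G(0)).
G(0) = 0.0425. Require 1/(1 + K_p·0.0425) = 0.03, so 1 + 0.0425·K_p = 33.33.
K_p = (33.33 − 1)/0.0425 = 761.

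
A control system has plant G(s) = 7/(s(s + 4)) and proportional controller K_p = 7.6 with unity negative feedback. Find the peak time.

The closed-loop denominator s² + 4s + 53.2 gives ω_n = √53.2 = 7.294 and ζ = 4/(2ω_n) = 0.2742.
Damped frequency ω_d = ω_n√(1−ζ²) = 7.014 rad/s, so peak time T_p = π/ω_d = 0.448 s.

T_p = 0.448 s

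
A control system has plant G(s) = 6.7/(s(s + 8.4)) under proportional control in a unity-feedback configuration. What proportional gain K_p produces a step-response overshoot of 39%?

From %OS = 100·exp(−πζ/√(1−ζ²)) = 39%, ζ = −ln(0.39)/√(π²+ln²(0.39)) = 0.2871.
Characteristic equation s² + 8.4s + 6.7K_p = 0 gives ζ = 8.4/(2√(6.7K_p)).
Setting ζ = 0.2871: √(6.7K_p) = 8.4/(2·0.2871) = 14.63, so K_p = 214/6.7 = 31.9.

K_p = 31.9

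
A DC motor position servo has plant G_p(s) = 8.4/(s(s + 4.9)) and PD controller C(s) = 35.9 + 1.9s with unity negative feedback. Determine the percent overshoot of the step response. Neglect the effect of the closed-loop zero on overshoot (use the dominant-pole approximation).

Forward path: (35.9 + 1.9s)·8.4/(s(s+4.9)). The closed-loop characteristic equation is s² + (4.9 + 8.4·1.9)s + 8.4·35.9 = 0.
That is s² + 20.86s + 301.6 = 0, so ω_n = 17.37 rad/s and ζ = 20.86/(2·17.37) = 0.6006.
%OS = 100·exp(−πζ/√(1−ζ²)) = 9.44%.

9.44%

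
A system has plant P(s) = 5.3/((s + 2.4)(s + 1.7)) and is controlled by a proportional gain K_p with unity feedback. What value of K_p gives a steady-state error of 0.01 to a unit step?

The loop is type 0, so e_ss(step) = 1/(1 + K_pos) with K_pos = K_p·P(0).
P(0) = 1.299. Require 1/(1 + K_p·1.299) = 0.01, so 1 + 1.299·K_p = 100.
K_p = (100 − 1)/1.299 = 76.2.

K_p = 76.2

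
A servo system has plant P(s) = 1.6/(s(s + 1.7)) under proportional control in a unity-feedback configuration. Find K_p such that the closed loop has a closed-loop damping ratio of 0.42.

Closed-loop characteristic equation: s² + 1.7s + K_p·1.6 = 0.
So ω_n = √(1.6K_p) and 2ζω_n = 1.7, giving ζ = 1.7/(2√(1.6K_p)).
Setting ζ = 0.42: √(1.6K_p) = 1.7/(2·0.42) = 2.024, so K_p = 4.096/1.6 = 2.56.

K_p = 2.56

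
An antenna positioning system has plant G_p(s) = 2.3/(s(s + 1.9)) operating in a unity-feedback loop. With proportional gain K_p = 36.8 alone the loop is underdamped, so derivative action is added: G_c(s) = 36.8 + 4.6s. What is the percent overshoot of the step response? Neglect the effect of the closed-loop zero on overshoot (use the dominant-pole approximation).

Forward path: (36.8 + 4.6s)·2.3/(s(s+1.9)). The closed-loop characteristic equation is s² + (1.9 + 2.3·4.6)s + 2.3·36.8 = 0.
That is s² + 12.48s + 84.64 = 0, so ω_n = 9.2 rad/s and ζ = 12.48/(2·9.2) = 0.6783.
%OS = 100·exp(−πζ/√(1−ζ²)) = 5.5%.

5.5%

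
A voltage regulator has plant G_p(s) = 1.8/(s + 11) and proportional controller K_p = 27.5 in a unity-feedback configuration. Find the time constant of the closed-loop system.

Closed-loop transfer function: T(s) = K_p·G_p(s)/(1 + K_p·G_p(s)) = 49.5/(s + 11 + 49.5) = 49.5/(s + 60.5).
Time constant τ = 1/60.5 = 0.0165 s.

τ = 0.0165 s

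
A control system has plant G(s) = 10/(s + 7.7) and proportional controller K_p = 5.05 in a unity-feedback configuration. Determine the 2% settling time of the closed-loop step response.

Closed-loop transfer function: T(s) = K_p·G(s)/(1 + K_p·G(s)) = 50.5/(s + 7.7 + 50.5) = 50.5/(s + 58.2).
Time constant τ = 1/58.2 = 0.01718 s, so the 2% settling time is about 4τ = 0.0687 s.

T_s ≈ 0.0687 s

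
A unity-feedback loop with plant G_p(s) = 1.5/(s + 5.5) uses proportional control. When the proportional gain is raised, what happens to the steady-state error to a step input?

decrease

e_ss = 1/(1 + K_p·G_p(0)); a larger K_p raises the denominator, so e_ss decreases.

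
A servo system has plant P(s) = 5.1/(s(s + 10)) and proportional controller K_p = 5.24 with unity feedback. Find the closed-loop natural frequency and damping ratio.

ω_n = 5.17 rad/s, ζ = 0.967

1 + K_p·P(s) = 0 gives s² + 10s + 26.72 = 0.
So ω_n² = 26.72 ⇒ ω_n = 5.17 rad/s, and ζ = 10/(2ω_n) = 0.967.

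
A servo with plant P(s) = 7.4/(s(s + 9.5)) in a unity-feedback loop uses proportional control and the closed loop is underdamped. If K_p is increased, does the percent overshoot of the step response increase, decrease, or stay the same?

increase

Characteristic equation s² + 9.5s + K_p·7.4 = 0: raising K_p raises ω_n while 2ζω_n = 9.5 is fixed, so ζ falls and overshoot grows.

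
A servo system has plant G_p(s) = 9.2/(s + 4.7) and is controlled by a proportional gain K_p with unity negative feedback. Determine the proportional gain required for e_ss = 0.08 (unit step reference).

K_p = 5.88

The loop is type 0, so e_ss(step) = 1/(1 + K_pos) with K_pos = K_p·G_p(0).
G_p(0) = 1.957. Require 1/(1 + K_p·1.957) = 0.08, so 1 + 1.957·K_p = 12.5.
K_p = (12.5 − 1)/1.957 = 5.88.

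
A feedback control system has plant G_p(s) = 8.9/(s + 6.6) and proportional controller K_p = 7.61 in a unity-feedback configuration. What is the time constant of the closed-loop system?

τ = 0.0135 s

Closed-loop transfer function: T(s) = K_p·G_p(s)/(1 + K_p·G_p(s)) = 67.73/(s + 6.6 + 67.73) = 67.73/(s + 74.33).
Time constant τ = 1/74.33 = 0.0135 s.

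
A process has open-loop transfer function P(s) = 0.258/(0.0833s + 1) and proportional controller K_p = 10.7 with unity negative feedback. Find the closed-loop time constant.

τ = 0.0222 s

Closed loop: T(s) = K_p·P/(1+K_p·P) = 2.761/(0.0833s + 1 + 2.761), with pole at s = −(1 + 2.761)/0.0833 = −45.15.
Closed-loop time constant τ = 1/45.15 = 0.0222 s.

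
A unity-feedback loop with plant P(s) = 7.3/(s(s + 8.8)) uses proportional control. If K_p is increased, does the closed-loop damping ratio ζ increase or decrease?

ζ = 8.8/(2√(7.3K_p)); increasing K_p raises the denominator, so ζ falls.

decrease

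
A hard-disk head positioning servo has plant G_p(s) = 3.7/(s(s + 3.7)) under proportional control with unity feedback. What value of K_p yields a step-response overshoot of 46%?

From %OS = 100·exp(−πζ/√(1−ζ²)) = 46%, ζ = −ln(0.46)/√(π²+ln²(0.46)) = 0.24.
Characteristic equation s² + 3.7s + 3.7K_p = 0 gives ζ = 3.7/(2√(3.7K_p)).
Setting ζ = 0.24: √(3.7K_p) = 3.7/(2·0.24) = 7.71, so K_p = 59.44/3.7 = 16.1.

K_p = 16.1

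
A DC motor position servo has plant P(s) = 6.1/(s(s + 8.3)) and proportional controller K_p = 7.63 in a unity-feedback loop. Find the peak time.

T_p = 0.58 s

Closed-loop characteristic equation: s² + 8.3s + 46.54 = 0, so ω_n = 6.822 rad/s and ζ = 8.3/(2·6.822) = 0.6083.
Damped frequency ω_d = ω_n√(1−ζ²) = 5.415 rad/s, so peak time T_p = π/ω_d = 0.58 s.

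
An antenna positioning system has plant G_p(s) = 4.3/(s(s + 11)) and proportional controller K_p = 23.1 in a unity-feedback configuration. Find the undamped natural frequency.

ω_n = 9.97 rad/s

1 + K_p·G_p(s) = 0 gives s² + 11s + 99.33 = 0.
Matching s² + 2ζω_n s + ω_n²: ω_n = √99.33 = 9.966 rad/s and 2ζω_n = 11, so ζ = 11/(2·9.966) = 0.552.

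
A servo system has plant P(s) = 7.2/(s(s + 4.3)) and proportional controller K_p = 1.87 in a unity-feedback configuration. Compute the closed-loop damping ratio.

With unity feedback the closed-loop characteristic equation is s² + 4.3s + 1.87·7.2 = s² + 4.3s + 13.46 = 0.
So ω_n² = 13.46 ⇒ ω_n = 3.669 rad/s, and ζ = 4.3/(2ω_n) = 0.586.

ζ = 0.586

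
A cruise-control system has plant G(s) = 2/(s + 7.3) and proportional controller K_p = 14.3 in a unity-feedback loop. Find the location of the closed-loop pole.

s = -35.9

Closed-loop transfer function: T(s) = K_p·G(s)/(1 + K_p·G(s)) = 28.6/(s + 7.3 + 28.6) = 28.6/(s + 35.9).
The closed-loop pole is at s = −35.9.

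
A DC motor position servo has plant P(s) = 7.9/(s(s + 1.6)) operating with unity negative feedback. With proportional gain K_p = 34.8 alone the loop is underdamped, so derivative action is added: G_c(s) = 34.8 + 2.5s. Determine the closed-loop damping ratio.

Forward path: (34.8 + 2.5s)·7.9/(s(s+1.6)). The closed-loop characteristic equation is s² + (1.6 + 7.9·2.5)s + 7.9·34.8 = 0.
That is s² + 21.35s + 274.9 = 0, so ω_n = 16.58 rad/s and ζ = 21.35/(2·16.58) = 0.6438.

ζ = 0.644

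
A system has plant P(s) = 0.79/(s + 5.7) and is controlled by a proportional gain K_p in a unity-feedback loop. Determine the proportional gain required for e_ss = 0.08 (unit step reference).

K_p = 83

For a type-0 loop with proportional control, e_ss = 1/(1 + K_p·P(0)).
P(0) = 0.1386. Require 1/(1 + K_p·0.1386) = 0.08, so 1 + 0.1386·K_p = 12.5.
K_p = (12.5 − 1)/0.1386 = 83.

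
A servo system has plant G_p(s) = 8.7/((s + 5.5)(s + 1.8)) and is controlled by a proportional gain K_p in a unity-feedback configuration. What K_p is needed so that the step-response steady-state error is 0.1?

For a type-0 loop with proportional control, e_ss = 1/(1 + K_p·G_p(0)).
G_p(0) = 0.8788. Require 1/(1 + K_p·0.8788) = 0.1, so 1 + 0.8788·K_p = 10.
K_p = (10 − 1)/0.8788 = 10.2.

K_p = 10.2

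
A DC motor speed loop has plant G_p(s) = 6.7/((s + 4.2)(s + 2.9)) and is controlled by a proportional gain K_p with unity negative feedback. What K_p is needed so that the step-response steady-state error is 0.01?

K_p = 180

Steady-state error for a unit step on this type-0 loop is 1/(1 + K_p·G_p(0)).
G_p(0) = 0.5501. Require 1/(1 + K_p·0.5501) = 0.01, so 1 + 0.5501·K_p = 100.
K_p = (100 − 1)/0.5501 = 180.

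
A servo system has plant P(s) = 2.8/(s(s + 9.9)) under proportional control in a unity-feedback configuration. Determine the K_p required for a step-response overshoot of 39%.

From %OS = 100·exp(−πζ/√(1−ζ²)) = 39%, ζ = −ln(0.39)/√(π²+ln²(0.39)) = 0.2871.
Characteristic equation s² + 9.9s + 2.8K_p = 0 gives ζ = 9.9/(2√(2.8K_p)).
Setting ζ = 0.2871: √(2.8K_p) = 9.9/(2·0.2871) = 17.24, so K_p = 297.3/2.8 = 106.

K_p = 106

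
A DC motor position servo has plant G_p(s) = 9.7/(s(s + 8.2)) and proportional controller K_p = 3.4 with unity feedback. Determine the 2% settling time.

T_s ≈ 0.976 s

The closed-loop denominator s² + 8.2s + 32.98 gives ω_n = √32.98 = 5.743 and ζ = 8.2/(2ω_n) = 0.7139.
2% settling time T_s ≈ 4/(ζω_n) = 4/4.1 = 0.976 s.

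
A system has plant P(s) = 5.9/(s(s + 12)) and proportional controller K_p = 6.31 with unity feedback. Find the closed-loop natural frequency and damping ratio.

ω_n = 6.1 rad/s, ζ = 0.983

With unity feedback the closed-loop characteristic equation is s² + 12s + 6.31·5.9 = s² + 12s + 37.23 = 0.
So ω_n² = 37.23 ⇒ ω_n = 6.102 rad/s, and ζ = 12/(2ω_n) = 0.983.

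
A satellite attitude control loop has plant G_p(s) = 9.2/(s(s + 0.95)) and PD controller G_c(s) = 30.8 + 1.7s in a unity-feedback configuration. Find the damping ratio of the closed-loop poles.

ζ = 0.493

Forward path: (30.8 + 1.7s)·9.2/(s(s+0.95)). The closed-loop characteristic equation is s² + (0.95 + 9.2·1.7)s + 9.2·30.8 = 0.
That is s² + 16.59s + 283.4 = 0, so ω_n = 16.83 rad/s and ζ = 16.59/(2·16.83) = 0.4928.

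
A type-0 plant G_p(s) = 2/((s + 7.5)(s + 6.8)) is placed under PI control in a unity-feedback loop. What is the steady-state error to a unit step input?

0

The PI controller's integrator makes the forward path type 1, so e_ss to a step is zero.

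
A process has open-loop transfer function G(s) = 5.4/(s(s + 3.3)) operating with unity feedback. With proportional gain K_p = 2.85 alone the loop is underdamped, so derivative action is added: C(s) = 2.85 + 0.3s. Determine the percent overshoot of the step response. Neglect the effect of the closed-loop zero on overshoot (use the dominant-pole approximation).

7.97%

Forward path: (2.85 + 0.3s)·5.4/(s(s+3.3)). The closed-loop characteristic equation is s² + (3.3 + 5.4·0.3)s + 5.4·2.85 = 0.
That is s² + 4.92s + 15.39 = 0, so ω_n = 3.923 rad/s and ζ = 4.92/(2·3.923) = 0.6271.
%OS = 100·exp(−πζ/√(1−ζ²)) = 7.97%.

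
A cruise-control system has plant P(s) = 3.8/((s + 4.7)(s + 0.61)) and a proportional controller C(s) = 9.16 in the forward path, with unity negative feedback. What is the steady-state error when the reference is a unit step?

0.0761

The loop is type 0. Static position error constant K_pos = C(0)·P(0) = 9.16·1.325 = 12.14.
Steady-state error to a unit step: e_ss = 1/(1+K_pos) = 1/13.14 = 0.0761.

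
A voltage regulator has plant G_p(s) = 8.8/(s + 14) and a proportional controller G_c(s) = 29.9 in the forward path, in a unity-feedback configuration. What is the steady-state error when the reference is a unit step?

0.0505

The loop is type 0. Static position error constant K_pos = G_c(0)·G_p(0) = 29.9·0.6286 = 18.79.
Steady-state error to a unit step: e_ss = 1/(1+K_pos) = 1/19.79 = 0.0505.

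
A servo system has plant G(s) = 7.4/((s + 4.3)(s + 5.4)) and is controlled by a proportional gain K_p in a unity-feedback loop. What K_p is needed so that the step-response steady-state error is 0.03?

Steady-state error for a unit step on this type-0 loop is 1/(1 + K_p·G(0)).
G(0) = 0.3187. Require 1/(1 + K_p·0.3187) = 0.03, so 1 + 0.3187·K_p = 33.33.
K_p = (33.33 − 1)/0.3187 = 101.

K_p = 101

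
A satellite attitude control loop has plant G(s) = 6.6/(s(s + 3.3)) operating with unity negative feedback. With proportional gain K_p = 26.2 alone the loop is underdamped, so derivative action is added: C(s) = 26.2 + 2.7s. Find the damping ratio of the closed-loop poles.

Forward path: (26.2 + 2.7s)·6.6/(s(s+3.3)). The closed-loop characteristic equation is s² + (3.3 + 6.6·2.7)s + 6.6·26.2 = 0.
That is s² + 21.12s + 172.9 = 0, so ω_n = 13.15 rad/s and ζ = 21.12/(2·13.15) = 0.803.

ζ = 0.803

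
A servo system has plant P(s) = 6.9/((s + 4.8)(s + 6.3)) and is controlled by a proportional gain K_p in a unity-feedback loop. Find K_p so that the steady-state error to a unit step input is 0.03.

K_p = 142

Steady-state error for a unit step on this type-0 loop is 1/(1 + K_p·P(0)).
P(0) = 0.2282. Require 1/(1 + K_p·0.2282) = 0.03, so 1 + 0.2282·K_p = 33.33.
K_p = (33.33 − 1)/0.2282 = 142.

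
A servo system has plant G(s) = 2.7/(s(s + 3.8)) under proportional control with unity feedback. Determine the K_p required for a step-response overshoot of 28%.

From %OS = 100·exp(−πζ/√(1−ζ²)) = 28%, ζ = −ln(0.28)/√(π²+ln²(0.28)) = 0.3755.
Characteristic equation s² + 3.8s + 2.7K_p = 0 gives ζ = 3.8/(2√(2.7K_p)).
Setting ζ = 0.3755: √(2.7K_p) = 3.8/(2·0.3755) = 5.059, so K_p = 25.6/2.7 = 9.48.

K_p = 9.48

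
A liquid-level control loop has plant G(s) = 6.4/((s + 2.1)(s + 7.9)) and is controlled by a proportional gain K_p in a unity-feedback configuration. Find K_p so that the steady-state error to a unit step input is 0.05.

For a type-0 loop with proportional control, e_ss = 1/(1 + K_p·G(0)).
G(0) = 0.3858. Require 1/(1 + K_p·0.3858) = 0.05, so 1 + 0.3858·K_p = 20.
K_p = (20 − 1)/0.3858 = 49.3.

K_p = 49.3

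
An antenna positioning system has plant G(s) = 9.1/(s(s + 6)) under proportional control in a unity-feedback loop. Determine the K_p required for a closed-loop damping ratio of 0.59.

Closed-loop characteristic equation: s² + 6s + K_p·9.1 = 0.
So ω_n = √(9.1K_p) and 2ζω_n = 6, giving ζ = 6/(2√(9.1K_p)).
Setting ζ = 0.59: √(9.1K_p) = 6/(2·0.59) = 5.085, so K_p = 25.85/9.1 = 2.84.

K_p = 2.84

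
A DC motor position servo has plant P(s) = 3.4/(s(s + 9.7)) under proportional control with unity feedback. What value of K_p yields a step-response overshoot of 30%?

K_p = 54

From %OS = 100·exp(−πζ/√(1−ζ²)) = 30%, ζ = −ln(0.3)/√(π²+ln²(0.3)) = 0.3579.
Characteristic equation s² + 9.7s + 3.4K_p = 0 gives ζ = 9.7/(2√(3.4K_p)).
Setting ζ = 0.3579: √(3.4K_p) = 9.7/(2·0.3579) = 13.55, so K_p = 183.7/3.4 = 54.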